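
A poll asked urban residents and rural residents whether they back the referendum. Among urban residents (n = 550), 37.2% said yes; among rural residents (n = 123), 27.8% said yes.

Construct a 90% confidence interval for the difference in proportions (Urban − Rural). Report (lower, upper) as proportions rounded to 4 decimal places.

(0.0194, 0.1686)

Each SE is √(p̂(1−p̂)/n): √(0.3720·0.6280/550) = 0.02061 and √(0.2780·0.7220/123) = 0.04040.
SE(p̂₁ − p̂₂) = √(SE₁² + SE₂²) = √(0.0004247721 + 0.00163216) = 0.04535, since the two samples are independent.
At 90% confidence z* = 1.645; margin = 1.645 × 0.04535 = 0.07460.
The difference is 0.3720 − 0.2780 = 0.0940, so the interval is 0.0940 ± 0.07460 = (0.0194, 0.1686).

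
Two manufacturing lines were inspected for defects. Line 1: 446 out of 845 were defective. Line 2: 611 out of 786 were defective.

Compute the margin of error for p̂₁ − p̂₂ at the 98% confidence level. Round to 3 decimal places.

Sample proportions: 446/845 = 0.5278, 611/786 = 0.7774.
Each SE is √(p̂(1−p̂)/n): √(0.5278·0.4722/845) = 0.01717 and √(0.7774·0.2226/786) = 0.01484.
SE(p̂₁ − p̂₂) = √(SE₁² + SE₂²) = √(0.0002948089 + 0.0002202256) = 0.02269, since the two samples are independent.
At 98% confidence z* = 2.326; margin = 2.326 × 0.02269 = 0.05278.

0.053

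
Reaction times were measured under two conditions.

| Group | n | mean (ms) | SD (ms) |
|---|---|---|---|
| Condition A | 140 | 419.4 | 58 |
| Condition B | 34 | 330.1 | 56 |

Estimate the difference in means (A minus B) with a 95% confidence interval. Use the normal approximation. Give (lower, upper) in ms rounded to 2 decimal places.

Per-group SEs: s₁/√n₁ = 58/√140 = 4.9019, s₂/√n₂ = 56/√34 = 9.6039.
Unpooled SE of the difference: √(24.02862361 + 92.23489521) = 10.7826.
Margin of error = z* · SE = 1.960 × 10.7826 = 21.1339.
x̄₁ − x̄₂ = 419.4 − 330.1 = 89.3000.
CI: 89.3000 ± 21.1339 = (68.17, 110.43).

(68.17, 110.43)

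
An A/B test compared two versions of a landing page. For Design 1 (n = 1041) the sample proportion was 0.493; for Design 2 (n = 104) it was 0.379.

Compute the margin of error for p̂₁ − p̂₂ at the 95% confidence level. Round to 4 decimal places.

SE₁ = √(p̂₁(1−p̂₁)/n₁) = √(0.4930·0.5070/1041) = 0.01550; SE₂ = √(0.3790·0.6210/104) = 0.04757.
Independent samples: SE of the difference = √(SE₁² + SE₂²) = √(0.00024025 + 0.0022629049) = 0.05003.
z* for 95% confidence is 1.960, so the margin of error is 1.960 × 0.05003 = 0.09806.

0.0981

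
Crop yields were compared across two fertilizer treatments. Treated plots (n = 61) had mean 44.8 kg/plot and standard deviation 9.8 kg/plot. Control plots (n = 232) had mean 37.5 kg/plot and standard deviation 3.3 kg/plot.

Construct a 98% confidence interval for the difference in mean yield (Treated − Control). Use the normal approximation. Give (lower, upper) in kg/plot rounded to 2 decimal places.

SE₁ = s₁/√n₁ = 9.8/√61 = 1.2548; SE₂ = 3.3/√232 = 0.2167.
Independent samples, unequal variances: SE_diff = √(SE₁² + SE₂²) = √(1.57452304 + 0.04695889) = 1.2734.
z* = 2.326, so margin of error = 2.326 × 1.2734 = 2.9619.
Difference in means = 44.8 − 37.5 = 7.3000.
7.3000 ± 2.9619 → (4.34, 10.26).

(4.34, 10.26)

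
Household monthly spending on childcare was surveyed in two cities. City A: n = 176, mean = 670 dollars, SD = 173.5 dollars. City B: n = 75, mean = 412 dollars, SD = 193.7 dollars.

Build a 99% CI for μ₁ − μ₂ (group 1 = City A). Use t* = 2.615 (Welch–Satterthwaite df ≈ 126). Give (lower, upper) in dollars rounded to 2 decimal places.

SE₁ = s₁/√n₁ = 173.5/√176 = 13.0781; SE₂ = 193.7/√75 = 22.3665.
Independent samples, unequal variances: SE_diff = √(SE₁² + SE₂²) = √(171.03669961 + 500.26032225) = 25.9094.
t* = 2.615, so margin of error = 2.615 × 25.9094 = 67.7531.
Difference in means = 670 − 412 = 258.0000.
258.0000 ± 67.7531 → (190.25, 325.75).

(190.25, 325.75)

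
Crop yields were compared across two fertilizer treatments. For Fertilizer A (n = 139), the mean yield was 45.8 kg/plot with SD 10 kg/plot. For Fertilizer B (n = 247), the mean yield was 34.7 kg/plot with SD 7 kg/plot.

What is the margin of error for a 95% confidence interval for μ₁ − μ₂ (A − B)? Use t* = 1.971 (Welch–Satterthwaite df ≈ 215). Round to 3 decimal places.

1.888

Standard errors of each mean: 10/√139 = 0.8482 and 7/√247 = 0.4454.
SE(x̄₁ − x̄₂) = √(0.8482² + 0.4454²) = 0.9580 for independent samples with unequal variances.
With t* = 1.971, the margin is 1.971 × 0.9580 = 1.8882.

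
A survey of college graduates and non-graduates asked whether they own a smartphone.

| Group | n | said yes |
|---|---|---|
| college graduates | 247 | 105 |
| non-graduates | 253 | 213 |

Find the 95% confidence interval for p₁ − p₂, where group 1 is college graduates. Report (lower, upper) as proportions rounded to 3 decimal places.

(-0.493, -0.340)

First, p̂₁ = 105/247 = 0.4251; p̂₂ = 213/253 = 0.8419.
The two standard errors are √(0.4251×0.5749/247) = 0.03146 and √(0.8419×0.1581/253) = 0.02294.
Because the samples are independent, SE_diff = √(0.03146² + 0.02294²) = 0.03894.
Using z* = 1.960 for 95%, ME = 1.960 × 0.03894 = 0.07632.
p̂₁ − p̂₂ = -0.4168; interval -0.4168 ± 0.07632 gives (-0.493, -0.340).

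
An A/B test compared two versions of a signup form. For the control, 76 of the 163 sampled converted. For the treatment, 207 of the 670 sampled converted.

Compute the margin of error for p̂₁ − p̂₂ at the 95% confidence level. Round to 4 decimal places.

0.0842

p̂₁ = 76/163 = 0.4663 and p̂₂ = 207/670 = 0.3090.
SE₁ = √(p̂₁(1−p̂₁)/n₁) = √(0.4663·0.5337/163) = 0.03907; SE₂ = √(0.3090·0.6910/670) = 0.01785.
Independent samples: SE of the difference = √(SE₁² + SE₂²) = √(0.0015264649 + 0.0003186225) = 0.04295.
z* for 95% confidence is 1.960, so the margin of error is 1.960 × 0.04295 = 0.08418.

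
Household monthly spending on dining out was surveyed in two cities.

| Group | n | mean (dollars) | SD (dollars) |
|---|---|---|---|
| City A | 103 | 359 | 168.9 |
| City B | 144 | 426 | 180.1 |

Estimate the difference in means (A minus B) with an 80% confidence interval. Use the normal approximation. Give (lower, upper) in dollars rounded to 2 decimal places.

Standard errors of each mean: 168.9/√103 = 16.6422 and 180.1/√144 = 15.0083.
SE(x̄₁ − x̄₂) = √(16.6422² + 15.0083²) = 22.4101 for independent samples with unequal variances.
With z* = 1.282, the margin is 1.282 × 22.4101 = 28.7297.
x̄₁ − x̄₂ = 359 − 426 = -67.0000; the interval is -67.0000 ± 28.7297 = (-95.73, -38.27).

(-95.73, -38.27)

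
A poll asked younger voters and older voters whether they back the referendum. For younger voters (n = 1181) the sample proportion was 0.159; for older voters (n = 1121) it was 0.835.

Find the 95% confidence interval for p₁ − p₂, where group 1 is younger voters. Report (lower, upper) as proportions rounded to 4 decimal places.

(-0.7061, -0.6459)

The two standard errors are √(0.1590×0.8410/1181) = 0.01064 and √(0.8350×0.1650/1121) = 0.01109.
Because the samples are independent, SE_diff = √(0.01064² + 0.01109²) = 0.01537.
Using z* = 1.960 for 95%, ME = 1.960 × 0.01537 = 0.03013.
p̂₁ − p̂₂ = -0.6760; interval -0.6760 ± 0.03013 gives (-0.7061, -0.6459).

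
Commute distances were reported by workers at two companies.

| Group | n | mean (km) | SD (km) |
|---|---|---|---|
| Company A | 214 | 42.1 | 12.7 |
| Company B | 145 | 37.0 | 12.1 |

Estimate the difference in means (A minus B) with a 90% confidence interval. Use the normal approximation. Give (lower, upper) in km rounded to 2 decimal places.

(2.92, 7.28)

Per-group SEs: s₁/√n₁ = 12.7/√214 = 0.8682, s₂/√n₂ = 12.1/√145 = 1.0049.
Unpooled SE of the difference: √(0.75377124 + 1.00982401) = 1.3280.
Margin of error = z* · SE = 1.645 × 1.3280 = 2.1846.
x̄₁ − x̄₂ = 42.1 − 37.0 = 5.1000.
CI: 5.1000 ± 2.1846 = (2.92, 7.28).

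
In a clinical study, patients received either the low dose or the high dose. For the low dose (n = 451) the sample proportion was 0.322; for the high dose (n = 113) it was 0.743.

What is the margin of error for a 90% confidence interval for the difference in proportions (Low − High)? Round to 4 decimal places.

0.0767

The two standard errors are √(0.3220×0.6780/451) = 0.02200 and √(0.7430×0.2570/113) = 0.04111.
Because the samples are independent, SE_diff = √(0.02200² + 0.04111²) = 0.04663.
Using z* = 1.645 for 90%, ME = 1.645 × 0.04663 = 0.07671.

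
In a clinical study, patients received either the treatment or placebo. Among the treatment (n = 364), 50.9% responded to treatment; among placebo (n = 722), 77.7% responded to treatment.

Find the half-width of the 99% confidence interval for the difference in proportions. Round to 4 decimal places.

0.0784

Each SE is √(p̂(1−p̂)/n): √(0.5090·0.4910/364) = 0.02620 and √(0.7770·0.2230/722) = 0.01549.
SE(p̂₁ − p̂₂) = √(SE₁² + SE₂²) = √(0.00068644 + 0.0002399401) = 0.03044, since the two samples are independent.
At 99% confidence z* = 2.576; margin = 2.576 × 0.03044 = 0.07841.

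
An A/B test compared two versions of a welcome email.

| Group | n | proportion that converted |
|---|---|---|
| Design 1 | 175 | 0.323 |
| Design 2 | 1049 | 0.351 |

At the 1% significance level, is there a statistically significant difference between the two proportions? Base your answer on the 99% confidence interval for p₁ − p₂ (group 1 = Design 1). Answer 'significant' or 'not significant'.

not significant

The two standard errors are √(0.3230×0.6770/175) = 0.03535 and √(0.3510×0.6490/1049) = 0.01474.
Because the samples are independent, SE_diff = √(0.03535² + 0.01474²) = 0.03830.
Using z* = 2.576 for 99%, ME = 2.576 × 0.03830 = 0.09866.
p̂₁ − p̂₂ = -0.0280; interval -0.0280 ± 0.09866 gives (-0.12666, 0.07066).
The interval (-0.12666, 0.07066) contains 0, so the difference is not significant.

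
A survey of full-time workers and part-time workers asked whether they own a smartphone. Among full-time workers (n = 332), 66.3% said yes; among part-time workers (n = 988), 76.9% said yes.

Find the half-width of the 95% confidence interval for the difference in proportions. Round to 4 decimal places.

The two standard errors are √(0.6630×0.3370/332) = 0.02594 and √(0.7690×0.2310/988) = 0.01341.
Because the samples are independent, SE_diff = √(0.02594² + 0.01341²) = 0.02920.
Using z* = 1.960 for 95%, ME = 1.960 × 0.02920 = 0.05723.

0.0572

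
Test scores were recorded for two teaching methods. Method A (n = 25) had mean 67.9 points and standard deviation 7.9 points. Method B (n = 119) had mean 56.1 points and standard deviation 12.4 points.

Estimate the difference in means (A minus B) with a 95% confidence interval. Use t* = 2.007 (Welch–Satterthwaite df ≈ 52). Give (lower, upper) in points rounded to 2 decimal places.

SE₁ = s₁/√n₁ = 7.9/√25 = 1.5800; SE₂ = 12.4/√119 = 1.1367.
Independent samples, unequal variances: SE_diff = √(SE₁² + SE₂²) = √(2.4964 + 1.29208689) = 1.9464.
t* = 2.007, so margin of error = 2.007 × 1.9464 = 3.9064.
Difference in means = 67.9 − 56.1 = 11.8000.
11.8000 ± 3.9064 → (7.89, 15.71).

(7.89, 15.71)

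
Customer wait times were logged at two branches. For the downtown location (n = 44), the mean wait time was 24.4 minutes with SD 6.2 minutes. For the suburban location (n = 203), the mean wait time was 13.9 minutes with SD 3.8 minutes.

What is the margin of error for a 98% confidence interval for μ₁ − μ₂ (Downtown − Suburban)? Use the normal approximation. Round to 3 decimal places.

2.261

Per-group SEs: s₁/√n₁ = 6.2/√44 = 0.9347, s₂/√n₂ = 3.8/√203 = 0.2667.
Unpooled SE of the difference: √(0.87366409 + 0.07112889) = 0.9720.
Margin of error = z* · SE = 2.326 × 0.9720 = 2.2609.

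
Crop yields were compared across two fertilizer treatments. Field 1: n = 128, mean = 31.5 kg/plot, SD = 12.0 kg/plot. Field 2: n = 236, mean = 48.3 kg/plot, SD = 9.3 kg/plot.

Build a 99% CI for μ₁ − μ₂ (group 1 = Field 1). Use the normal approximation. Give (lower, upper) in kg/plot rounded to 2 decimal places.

Standard errors of each mean: 12.0/√128 = 1.0607 and 9.3/√236 = 0.6054.
SE(x̄₁ − x̄₂) = √(1.0607² + 0.6054²) = 1.2213 for independent samples with unequal variances.
With z* = 2.576, the margin is 2.576 × 1.2213 = 3.1461.
x̄₁ − x̄₂ = 31.5 − 48.3 = -16.8000; the interval is -16.8000 ± 3.1461 = (-19.95, -13.65).

(-19.95, -13.65)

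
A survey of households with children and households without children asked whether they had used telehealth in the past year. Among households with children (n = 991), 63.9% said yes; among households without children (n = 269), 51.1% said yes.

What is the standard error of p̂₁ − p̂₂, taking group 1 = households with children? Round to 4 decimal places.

SE₁ = √(p̂₁(1−p̂₁)/n₁) = √(0.6390·0.3610/991) = 0.01526; SE₂ = √(0.5110·0.4890/269) = 0.03048.
Independent samples: SE of the difference = √(SE₁² + SE₂²) = √(0.0002328676 + 0.0009290304) = 0.03409.

0.0341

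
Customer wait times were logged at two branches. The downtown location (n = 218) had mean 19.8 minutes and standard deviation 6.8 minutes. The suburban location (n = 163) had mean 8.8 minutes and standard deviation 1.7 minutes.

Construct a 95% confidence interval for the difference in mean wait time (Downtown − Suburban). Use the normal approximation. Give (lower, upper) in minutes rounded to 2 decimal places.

(10.06, 11.94)

SE₁ = s₁/√n₁ = 6.8/√218 = 0.4606; SE₂ = 1.7/√163 = 0.1332.
Independent samples, unequal variances: SE_diff = √(SE₁² + SE₂²) = √(0.21215236 + 0.01774224) = 0.4795.
z* = 1.960, so margin of error = 1.960 × 0.4795 = 0.9398.
Difference in means = 19.8 − 8.8 = 11.0000.
11.0000 ± 0.9398 → (10.06, 11.94).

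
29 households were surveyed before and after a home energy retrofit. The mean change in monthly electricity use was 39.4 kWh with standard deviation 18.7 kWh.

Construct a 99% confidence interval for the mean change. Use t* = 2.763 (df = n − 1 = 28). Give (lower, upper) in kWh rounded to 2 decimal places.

(29.81, 48.99)

This is a matched-pairs design, so SE = s_d/√n = 18.7/√29 = 3.4725.
Margin = 2.763 × 3.4725 = 9.5945; the interval is 39.4 ± 9.5945 = (29.81, 48.99).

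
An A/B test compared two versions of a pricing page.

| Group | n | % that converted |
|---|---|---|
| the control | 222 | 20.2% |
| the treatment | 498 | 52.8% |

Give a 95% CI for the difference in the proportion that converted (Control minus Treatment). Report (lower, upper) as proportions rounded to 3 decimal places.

(-0.395, -0.257)

Each SE is √(p̂(1−p̂)/n): √(0.2020·0.7980/222) = 0.02695 and √(0.5280·0.4720/498) = 0.02237.
SE(p̂₁ − p̂₂) = √(SE₁² + SE₂²) = √(0.0007263025 + 0.0005004169) = 0.03502, since the two samples are independent.
At 95% confidence z* = 1.960; margin = 1.960 × 0.03502 = 0.06864.
The difference is 0.2020 − 0.5280 = -0.3260, so the interval is -0.3260 ± 0.06864 = (-0.395, -0.257).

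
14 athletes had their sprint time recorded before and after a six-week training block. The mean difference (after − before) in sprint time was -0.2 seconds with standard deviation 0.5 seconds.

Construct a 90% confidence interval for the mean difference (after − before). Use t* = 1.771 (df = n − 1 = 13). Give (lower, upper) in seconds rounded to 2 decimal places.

This is a matched-pairs design, so SE = s_d/√n = 0.5/√14 = 0.1336.
Margin = 1.771 × 0.1336 = 0.2366; the interval is -0.2 ± 0.2366 = (-0.44, 0.04).

(-0.44, 0.04)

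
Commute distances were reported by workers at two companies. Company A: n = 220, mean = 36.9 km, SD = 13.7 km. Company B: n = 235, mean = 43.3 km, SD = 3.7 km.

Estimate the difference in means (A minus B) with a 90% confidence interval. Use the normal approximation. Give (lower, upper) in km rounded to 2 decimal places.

Standard errors of each mean: 13.7/√220 = 0.9237 and 3.7/√235 = 0.2414.
SE(x̄₁ − x̄₂) = √(0.9237² + 0.2414²) = 0.9547 for independent samples with unequal variances.
With z* = 1.645, the margin is 1.645 × 0.9547 = 1.5705.
x̄₁ − x̄₂ = 36.9 − 43.3 = -6.4000; the interval is -6.4000 ± 1.5705 = (-7.97, -4.83).

(-7.97, -4.83)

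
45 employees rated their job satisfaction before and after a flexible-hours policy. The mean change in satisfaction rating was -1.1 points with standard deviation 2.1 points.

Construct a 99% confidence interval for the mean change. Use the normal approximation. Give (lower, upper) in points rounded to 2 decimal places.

(-1.91, -0.29)

Paired design: SE = s_d/√n = 2.1/√45 = 0.3130.
z* = 2.576; margin of error = 2.576 × 0.3130 = 0.8063.
-1.1 ± 0.8063 → (-1.91, -0.29).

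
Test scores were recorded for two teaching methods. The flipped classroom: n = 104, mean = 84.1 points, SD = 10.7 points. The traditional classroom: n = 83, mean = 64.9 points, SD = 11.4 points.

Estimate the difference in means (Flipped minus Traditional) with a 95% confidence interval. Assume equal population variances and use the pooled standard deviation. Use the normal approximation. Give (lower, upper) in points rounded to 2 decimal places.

s_p = √[((n₁−1)s₁² + (n₂−1)s₂²)/(n₁+n₂−2)] = √[(103·10.7² + 82·11.4²)/185] = 11.0158.
SE = 11.0158·√(1/104 + 1/83) = 1.6214.
With z* = 1.960, margin = 1.960 × 1.6214 = 3.1779.
x̄₁ − x̄₂ = 84.1 − 64.9 = 19.2000; interval 19.2000 ± 3.1779 = (16.02, 22.38).

(16.02, 22.38)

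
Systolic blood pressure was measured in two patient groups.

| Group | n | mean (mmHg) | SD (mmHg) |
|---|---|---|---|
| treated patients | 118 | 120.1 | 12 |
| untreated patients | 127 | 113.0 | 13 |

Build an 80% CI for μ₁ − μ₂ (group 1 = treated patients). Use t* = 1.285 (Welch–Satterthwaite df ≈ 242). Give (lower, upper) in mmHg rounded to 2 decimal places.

(5.05, 9.15)

Standard errors of each mean: 12/√118 = 1.1047 and 13/√127 = 1.1536.
SE(x̄₁ − x̄₂) = √(1.1047² + 1.1536²) = 1.5972 for independent samples with unequal variances.
With t* = 1.285, the margin is 1.285 × 1.5972 = 2.0524.
x̄₁ − x̄₂ = 120.1 − 113.0 = 7.1000; the interval is 7.1000 ± 2.0524 = (5.05, 9.15).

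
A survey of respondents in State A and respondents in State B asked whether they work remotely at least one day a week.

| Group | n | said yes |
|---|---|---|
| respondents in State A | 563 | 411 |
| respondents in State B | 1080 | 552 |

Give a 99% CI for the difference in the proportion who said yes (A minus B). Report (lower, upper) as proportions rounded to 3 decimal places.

Sample proportions: 411/563 = 0.7300, 552/1080 = 0.5111.
Each SE is √(p̂(1−p̂)/n): √(0.7300·0.2700/563) = 0.01871 and √(0.5111·0.4889/1080) = 0.01521.
SE(p̂₁ − p̂₂) = √(SE₁² + SE₂²) = √(0.0003500641 + 0.0002313441) = 0.02411, since the two samples are independent.
At 99% confidence z* = 2.576; margin = 2.576 × 0.02411 = 0.06211.
The difference is 0.7300 − 0.5111 = 0.2189, so the interval is 0.2189 ± 0.06211 = (0.157, 0.281).

(0.157, 0.281)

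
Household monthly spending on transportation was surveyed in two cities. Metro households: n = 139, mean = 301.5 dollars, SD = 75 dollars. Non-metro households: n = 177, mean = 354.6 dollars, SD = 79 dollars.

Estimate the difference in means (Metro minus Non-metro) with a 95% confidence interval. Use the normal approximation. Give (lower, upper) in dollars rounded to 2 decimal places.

(-70.16, -36.04)

Standard errors of each mean: 75/√139 = 6.3614 and 79/√177 = 5.9380.
SE(x̄₁ − x̄₂) = √(6.3614² + 5.9380²) = 8.7021 for independent samples with unequal variances.
With z* = 1.960, the margin is 1.960 × 8.7021 = 17.0561.
x̄₁ − x̄₂ = 301.5 − 354.6 = -53.1000; the interval is -53.1000 ± 17.0561 = (-70.16, -36.04).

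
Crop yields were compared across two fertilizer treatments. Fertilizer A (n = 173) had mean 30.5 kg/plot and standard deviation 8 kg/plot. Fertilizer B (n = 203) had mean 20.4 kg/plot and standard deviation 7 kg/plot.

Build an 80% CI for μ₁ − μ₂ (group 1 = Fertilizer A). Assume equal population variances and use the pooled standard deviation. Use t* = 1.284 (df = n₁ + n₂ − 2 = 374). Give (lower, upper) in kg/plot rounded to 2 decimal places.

Pooled variance s_p² = [172·8² + 202·7²] / (173+203−2) = 55.8984, so s_p = 7.4765.
SE_diff = s_p·√(1/n₁ + 1/n₂) = 7.4765·√(1/173 + 1/203) = 0.7736.
t* = 1.284; margin = 1.284 × 0.7736 = 0.9933.
Difference = 30.5 − 20.4 = 10.1000.
10.1000 ± 0.9933 → (9.11, 11.09).

(9.11, 11.09)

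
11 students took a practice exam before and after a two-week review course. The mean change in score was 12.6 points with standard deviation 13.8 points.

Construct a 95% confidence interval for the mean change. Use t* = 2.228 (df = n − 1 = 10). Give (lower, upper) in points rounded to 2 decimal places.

Paired design: SE = s_d/√n = 13.8/√11 = 4.1609.
t* = 2.228; margin of error = 2.228 × 4.1609 = 9.2705.
12.6 ± 9.2705 → (3.33, 21.87).

(3.33, 21.87)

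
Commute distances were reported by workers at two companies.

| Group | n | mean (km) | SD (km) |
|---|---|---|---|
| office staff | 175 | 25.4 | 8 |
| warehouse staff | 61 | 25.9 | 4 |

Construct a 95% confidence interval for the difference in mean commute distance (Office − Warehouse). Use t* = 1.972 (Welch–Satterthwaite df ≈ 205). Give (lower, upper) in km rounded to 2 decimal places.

SE₁ = s₁/√n₁ = 8/√175 = 0.6047; SE₂ = 4/√61 = 0.5121.
Independent samples, unequal variances: SE_diff = √(SE₁² + SE₂²) = √(0.36566209 + 0.26224641) = 0.7924.
t* = 1.972, so margin of error = 1.972 × 0.7924 = 1.5626.
Difference in means = 25.4 − 25.9 = -0.5000.
-0.5000 ± 1.5626 → (-2.06, 1.06).

(-2.06, 1.06)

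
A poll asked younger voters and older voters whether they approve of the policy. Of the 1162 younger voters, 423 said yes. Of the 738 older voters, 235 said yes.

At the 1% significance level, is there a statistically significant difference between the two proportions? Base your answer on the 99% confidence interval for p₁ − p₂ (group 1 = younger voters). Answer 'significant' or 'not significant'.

not significant

First, p̂₁ = 423/1162 = 0.3640; p̂₂ = 235/738 = 0.3184.
The two standard errors are √(0.3640×0.6360/1162) = 0.01411 and √(0.3184×0.6816/738) = 0.01715.
Because the samples are independent, SE_diff = √(0.01411² + 0.01715²) = 0.02221.
Using z* = 2.576 for 99%, ME = 2.576 × 0.02221 = 0.05721.
p̂₁ − p̂₂ = 0.0456; interval 0.0456 ± 0.05721 gives (-0.01161, 0.10281).
The interval (-0.01161, 0.10281) contains 0, so the difference is not significant.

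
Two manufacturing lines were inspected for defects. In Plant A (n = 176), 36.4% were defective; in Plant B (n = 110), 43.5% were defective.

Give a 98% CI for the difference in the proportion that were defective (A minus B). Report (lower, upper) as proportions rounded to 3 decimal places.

(-0.210, 0.068)

The two standard errors are √(0.3640×0.6360/176) = 0.03627 and √(0.4350×0.5650/110) = 0.04727.
Because the samples are independent, SE_diff = √(0.03627² + 0.04727²) = 0.05958.
Using z* = 2.326 for 98%, ME = 2.326 × 0.05958 = 0.13858.
p̂₁ − p̂₂ = -0.0710; interval -0.0710 ± 0.13858 gives (-0.210, 0.068).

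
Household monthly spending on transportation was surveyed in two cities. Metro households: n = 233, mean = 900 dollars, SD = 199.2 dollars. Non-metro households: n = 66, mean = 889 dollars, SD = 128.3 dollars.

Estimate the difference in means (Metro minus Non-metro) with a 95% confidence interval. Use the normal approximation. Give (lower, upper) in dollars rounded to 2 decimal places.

(-29.15, 51.15)

Per-group SEs: s₁/√n₁ = 199.2/√233 = 13.0500, s₂/√n₂ = 128.3/√66 = 15.7926.
Unpooled SE of the difference: √(170.3025 + 249.40621476) = 20.4868.
Margin of error = z* · SE = 1.960 × 20.4868 = 40.1541.
x̄₁ − x̄₂ = 900 − 889 = 11.0000.
CI: 11.0000 ± 40.1541 = (-29.15, 51.15).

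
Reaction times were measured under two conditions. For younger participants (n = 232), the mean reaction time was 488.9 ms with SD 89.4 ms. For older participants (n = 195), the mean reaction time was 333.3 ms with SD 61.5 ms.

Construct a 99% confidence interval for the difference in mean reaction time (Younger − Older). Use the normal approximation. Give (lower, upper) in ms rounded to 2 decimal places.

(136.70, 174.50)

Standard errors of each mean: 89.4/√232 = 5.8694 and 61.5/√195 = 4.4041.
SE(x̄₁ − x̄₂) = √(5.8694² + 4.4041²) = 7.3380 for independent samples with unequal variances.
With z* = 2.576, the margin is 2.576 × 7.3380 = 18.9027.
x̄₁ − x̄₂ = 488.9 − 333.3 = 155.6000; the interval is 155.6000 ± 18.9027 = (136.70, 174.50).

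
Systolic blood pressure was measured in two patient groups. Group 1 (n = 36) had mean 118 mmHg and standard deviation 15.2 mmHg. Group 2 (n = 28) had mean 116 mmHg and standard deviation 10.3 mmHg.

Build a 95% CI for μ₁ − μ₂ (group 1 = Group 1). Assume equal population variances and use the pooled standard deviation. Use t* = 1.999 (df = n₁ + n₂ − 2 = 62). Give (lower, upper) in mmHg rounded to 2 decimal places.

s_p = √[((n₁−1)s₁² + (n₂−1)s₂²)/(n₁+n₂−2)] = √[(35·15.2² + 27·10.3²)/62] = 13.2901.
SE = 13.2901·√(1/36 + 1/28) = 3.3488.
With t* = 1.999, margin = 1.999 × 3.3488 = 6.6943.
x̄₁ − x̄₂ = 118 − 116 = 2.0000; interval 2.0000 ± 6.6943 = (-4.69, 8.69).

(-4.69, 8.69)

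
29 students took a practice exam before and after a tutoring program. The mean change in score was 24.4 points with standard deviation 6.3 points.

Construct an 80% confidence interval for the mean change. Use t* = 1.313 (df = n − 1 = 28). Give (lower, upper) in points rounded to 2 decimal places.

(22.86, 25.94)

Paired design: SE = s_d/√n = 6.3/√29 = 1.1699.
t* = 1.313; margin of error = 1.313 × 1.1699 = 1.5361.
24.4 ± 1.5361 → (22.86, 25.94).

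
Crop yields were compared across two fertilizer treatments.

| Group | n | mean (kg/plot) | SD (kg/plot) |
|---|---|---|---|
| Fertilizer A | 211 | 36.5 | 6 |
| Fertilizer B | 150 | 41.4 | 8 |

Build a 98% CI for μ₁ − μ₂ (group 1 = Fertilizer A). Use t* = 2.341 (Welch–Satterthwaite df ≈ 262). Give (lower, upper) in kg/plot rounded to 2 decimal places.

(-6.71, -3.09)

SE₁ = s₁/√n₁ = 6/√211 = 0.4131; SE₂ = 8/√150 = 0.6532.
Independent samples, unequal variances: SE_diff = √(SE₁² + SE₂²) = √(0.17065161 + 0.42667024) = 0.7729.
t* = 2.341, so margin of error = 2.341 × 0.7729 = 1.8094.
Difference in means = 36.5 − 41.4 = -4.9000.
-4.9000 ± 1.8094 → (-6.71, -3.09).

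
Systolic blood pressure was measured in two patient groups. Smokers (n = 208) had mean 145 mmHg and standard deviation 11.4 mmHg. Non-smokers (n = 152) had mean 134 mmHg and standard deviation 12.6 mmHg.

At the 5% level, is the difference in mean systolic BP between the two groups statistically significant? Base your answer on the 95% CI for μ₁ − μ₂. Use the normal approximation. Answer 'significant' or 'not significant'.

SE₁ = s₁/√n₁ = 11.4/√208 = 0.7904; SE₂ = 12.6/√152 = 1.0220.
Independent samples, unequal variances: SE_diff = √(SE₁² + SE₂²) = √(0.62473216 + 1.044484) = 1.2920.
z* = 1.960, so margin of error = 1.960 × 1.2920 = 2.5323.
Difference in means = 145 − 134 = 11.0000.
11.0000 ± 2.5323 → (8.4677, 13.5323).
The interval (8.4677, 13.5323) does not contain 0, so the difference is significant.

significant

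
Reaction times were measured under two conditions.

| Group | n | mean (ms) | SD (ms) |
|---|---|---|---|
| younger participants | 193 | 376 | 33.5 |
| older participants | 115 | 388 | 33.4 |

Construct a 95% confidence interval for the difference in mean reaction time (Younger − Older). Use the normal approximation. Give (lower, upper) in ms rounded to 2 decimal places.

Per-group SEs: s₁/√n₁ = 33.5/√193 = 2.4114, s₂/√n₂ = 33.4/√115 = 3.1146.
Unpooled SE of the difference: √(5.81484996 + 9.70073316) = 3.9390.
Margin of error = z* · SE = 1.960 × 3.9390 = 7.7204.
x̄₁ − x̄₂ = 376 − 388 = -12.0000.
CI: -12.0000 ± 7.7204 = (-19.72, -4.28).

(-19.72, -4.28)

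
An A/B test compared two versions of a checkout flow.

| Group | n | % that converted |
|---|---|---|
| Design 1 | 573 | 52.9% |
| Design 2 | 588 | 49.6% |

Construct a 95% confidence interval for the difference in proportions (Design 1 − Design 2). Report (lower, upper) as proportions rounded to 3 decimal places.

(-0.024, 0.090)

SE₁ = √(p̂₁(1−p̂₁)/n₁) = √(0.5290·0.4710/573) = 0.02085; SE₂ = √(0.4960·0.5040/588) = 0.02062.
Independent samples: SE of the difference = √(SE₁² + SE₂²) = √(0.0004347225 + 0.0004251844) = 0.02932.
z* for 95% confidence is 1.960, so the margin of error is 1.960 × 0.02932 = 0.05747.
Point estimate p̂₁ − p̂₂ = 0.5290 − 0.4960 = 0.0330.
0.0330 ± 0.05747 → (-0.024, 0.090).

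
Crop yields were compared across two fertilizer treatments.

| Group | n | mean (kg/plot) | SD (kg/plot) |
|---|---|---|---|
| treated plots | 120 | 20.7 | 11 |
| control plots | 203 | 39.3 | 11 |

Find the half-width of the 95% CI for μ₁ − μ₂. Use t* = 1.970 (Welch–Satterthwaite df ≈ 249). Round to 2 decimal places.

SE₁ = s₁/√n₁ = 11/√120 = 1.0042; SE₂ = 11/√203 = 0.7720.
Independent samples, unequal variances: SE_diff = √(SE₁² + SE₂²) = √(1.00841764 + 0.595984) = 1.2666.
t* = 1.970, so margin of error = 1.970 × 1.2666 = 2.4952.

2.50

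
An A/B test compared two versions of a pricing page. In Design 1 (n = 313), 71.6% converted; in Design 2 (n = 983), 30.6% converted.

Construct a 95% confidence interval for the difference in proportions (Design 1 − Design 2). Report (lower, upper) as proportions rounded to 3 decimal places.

The two standard errors are √(0.7160×0.2840/313) = 0.02549 and √(0.3060×0.6940/983) = 0.01470.
Because the samples are independent, SE_diff = √(0.02549² + 0.01470²) = 0.02942.
Using z* = 1.960 for 95%, ME = 1.960 × 0.02942 = 0.05766.
p̂₁ − p̂₂ = 0.4100; interval 0.4100 ± 0.05766 gives (0.352, 0.468).

(0.352, 0.468)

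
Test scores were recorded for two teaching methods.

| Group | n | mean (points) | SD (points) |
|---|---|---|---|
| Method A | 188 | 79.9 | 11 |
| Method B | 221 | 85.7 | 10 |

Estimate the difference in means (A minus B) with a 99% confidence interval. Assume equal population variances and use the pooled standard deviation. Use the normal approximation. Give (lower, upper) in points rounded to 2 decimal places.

s_p = √[((n₁−1)s₁² + (n₂−1)s₂²)/(n₁+n₂−2)] = √[(187·11² + 220·10²)/407] = 10.4713.
SE = 10.4713·√(1/188 + 1/221) = 1.0389.
With z* = 2.576, margin = 2.576 × 1.0389 = 2.6762.
x̄₁ − x̄₂ = 79.9 − 85.7 = -5.8000; interval -5.8000 ± 2.6762 = (-8.48, -3.12).

(-8.48, -3.12)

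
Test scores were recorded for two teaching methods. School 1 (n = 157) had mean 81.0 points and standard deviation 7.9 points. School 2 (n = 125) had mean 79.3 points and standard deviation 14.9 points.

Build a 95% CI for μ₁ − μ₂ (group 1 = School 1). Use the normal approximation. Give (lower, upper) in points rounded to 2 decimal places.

(-1.19, 4.59)

Per-group SEs: s₁/√n₁ = 7.9/√157 = 0.6305, s₂/√n₂ = 14.9/√125 = 1.3327.
Unpooled SE of the difference: √(0.39753025 + 1.77608929) = 1.4743.
Margin of error = z* · SE = 1.960 × 1.4743 = 2.8896.
x̄₁ − x̄₂ = 81.0 − 79.3 = 1.7000.
CI: 1.7000 ± 2.8896 = (-1.19, 4.59).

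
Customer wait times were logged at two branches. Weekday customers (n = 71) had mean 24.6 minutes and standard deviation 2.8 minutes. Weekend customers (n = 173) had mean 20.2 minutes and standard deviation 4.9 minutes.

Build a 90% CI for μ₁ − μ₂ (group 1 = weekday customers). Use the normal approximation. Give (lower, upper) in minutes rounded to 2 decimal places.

(3.58, 5.22)

Standard errors of each mean: 2.8/√71 = 0.3323 and 4.9/√173 = 0.3725.
SE(x̄₁ − x̄₂) = √(0.3323² + 0.3725²) = 0.4992 for independent samples with unequal variances.
With z* = 1.645, the margin is 1.645 × 0.4992 = 0.8212.
x̄₁ − x̄₂ = 24.6 − 20.2 = 4.4000; the interval is 4.4000 ± 0.8212 = (3.58, 5.22).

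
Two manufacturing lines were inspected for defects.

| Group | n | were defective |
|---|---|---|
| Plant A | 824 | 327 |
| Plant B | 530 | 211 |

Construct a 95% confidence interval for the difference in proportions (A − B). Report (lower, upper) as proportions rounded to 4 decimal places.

(-0.0547, 0.0521)

First, p̂₁ = 327/824 = 0.3968; p̂₂ = 211/530 = 0.3981.
The two standard errors are √(0.3968×0.6032/824) = 0.01704 and √(0.3981×0.6019/530) = 0.02126.
Because the samples are independent, SE_diff = √(0.01704² + 0.02126²) = 0.02725.
Using z* = 1.960 for 95%, ME = 1.960 × 0.02725 = 0.05341.
p̂₁ − p̂₂ = -0.0013; interval -0.0013 ± 0.05341 gives (-0.0547, 0.0521).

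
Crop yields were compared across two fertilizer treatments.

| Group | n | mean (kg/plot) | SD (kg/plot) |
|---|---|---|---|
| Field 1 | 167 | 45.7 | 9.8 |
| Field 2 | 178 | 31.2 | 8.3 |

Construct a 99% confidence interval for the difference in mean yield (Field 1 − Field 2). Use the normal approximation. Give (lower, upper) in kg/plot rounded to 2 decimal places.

(11.97, 17.03)

Per-group SEs: s₁/√n₁ = 9.8/√167 = 0.7583, s₂/√n₂ = 8.3/√178 = 0.6221.
Unpooled SE of the difference: √(0.57501889 + 0.38700841) = 0.9808.
Margin of error = z* · SE = 2.576 × 0.9808 = 2.5265.
x̄₁ − x̄₂ = 45.7 − 31.2 = 14.5000.
CI: 14.5000 ± 2.5265 = (11.97, 17.03).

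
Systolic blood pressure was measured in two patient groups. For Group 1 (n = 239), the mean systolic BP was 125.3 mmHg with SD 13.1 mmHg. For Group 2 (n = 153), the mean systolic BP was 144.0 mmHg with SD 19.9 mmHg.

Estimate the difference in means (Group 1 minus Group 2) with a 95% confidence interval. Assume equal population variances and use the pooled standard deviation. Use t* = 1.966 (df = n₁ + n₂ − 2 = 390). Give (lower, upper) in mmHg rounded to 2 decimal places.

(-21.98, -15.42)

Pooled variance s_p² = [238·13.1² + 152·19.9²] / (239+153−2) = 259.0685, so s_p = 16.0956.
SE_diff = s_p·√(1/n₁ + 1/n₂) = 16.0956·√(1/239 + 1/153) = 1.6665.
t* = 1.966; margin = 1.966 × 1.6665 = 3.2763.
Difference = 125.3 − 144.0 = -18.7000.
-18.7000 ± 3.2763 → (-21.98, -15.42).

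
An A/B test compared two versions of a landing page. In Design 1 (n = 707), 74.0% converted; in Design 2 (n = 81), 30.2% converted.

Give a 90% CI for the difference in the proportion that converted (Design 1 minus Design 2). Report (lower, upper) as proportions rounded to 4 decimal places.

The two standard errors are √(0.7400×0.2600/707) = 0.01650 and √(0.3020×0.6980/81) = 0.05101.
Because the samples are independent, SE_diff = √(0.01650² + 0.05101²) = 0.05361.
Using z* = 1.645 for 90%, ME = 1.645 × 0.05361 = 0.08819.
p̂₁ − p̂₂ = 0.4380; interval 0.4380 ± 0.08819 gives (0.3498, 0.5262).

(0.3498, 0.5262)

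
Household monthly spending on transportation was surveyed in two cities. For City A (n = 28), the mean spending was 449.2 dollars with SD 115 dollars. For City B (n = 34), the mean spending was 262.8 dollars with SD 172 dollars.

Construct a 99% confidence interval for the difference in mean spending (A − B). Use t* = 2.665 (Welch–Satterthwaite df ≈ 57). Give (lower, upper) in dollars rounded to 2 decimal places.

(88.76, 284.04)

Per-group SEs: s₁/√n₁ = 115/√28 = 21.7330, s₂/√n₂ = 172/√34 = 29.4978.
Unpooled SE of the difference: √(472.323289 + 870.12020484) = 36.6394.
Margin of error = t* · SE = 2.665 × 36.6394 = 97.6440.
x̄₁ − x̄₂ = 449.2 − 262.8 = 186.4000.
CI: 186.4000 ± 97.6440 = (88.76, 284.04).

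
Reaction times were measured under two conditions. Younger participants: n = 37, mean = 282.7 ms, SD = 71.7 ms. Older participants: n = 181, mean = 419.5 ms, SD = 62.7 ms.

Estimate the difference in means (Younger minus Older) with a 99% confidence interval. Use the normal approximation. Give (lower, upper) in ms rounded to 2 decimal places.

(-169.45, -104.15)

Standard errors of each mean: 71.7/√37 = 11.7874 and 62.7/√181 = 4.6605.
SE(x̄₁ − x̄₂) = √(11.7874² + 4.6605²) = 12.6753 for independent samples with unequal variances.
With z* = 2.576, the margin is 2.576 × 12.6753 = 32.6516.
x̄₁ − x̄₂ = 282.7 − 419.5 = -136.8000; the interval is -136.8000 ± 32.6516 = (-169.45, -104.15).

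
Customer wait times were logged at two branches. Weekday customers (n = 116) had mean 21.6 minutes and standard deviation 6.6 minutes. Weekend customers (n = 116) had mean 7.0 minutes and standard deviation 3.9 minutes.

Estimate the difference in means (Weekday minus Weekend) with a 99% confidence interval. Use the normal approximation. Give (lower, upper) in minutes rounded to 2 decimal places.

(12.77, 16.43)

Standard errors of each mean: 6.6/√116 = 0.6128 and 3.9/√116 = 0.3621.
SE(x̄₁ − x̄₂) = √(0.6128² + 0.3621²) = 0.7118 for independent samples with unequal variances.
With z* = 2.576, the margin is 2.576 × 0.7118 = 1.8336.
x̄₁ − x̄₂ = 21.6 − 7.0 = 14.6000; the interval is 14.6000 ± 1.8336 = (12.77, 16.43).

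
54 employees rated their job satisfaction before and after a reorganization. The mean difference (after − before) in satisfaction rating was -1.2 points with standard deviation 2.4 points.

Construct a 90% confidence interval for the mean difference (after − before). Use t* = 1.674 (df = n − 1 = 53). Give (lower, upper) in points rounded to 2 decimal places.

(-1.75, -0.65)

This is a matched-pairs design, so SE = s_d/√n = 2.4/√54 = 0.3266.
Margin = 1.674 × 0.3266 = 0.5467; the interval is -1.2 ± 0.5467 = (-1.75, -0.65).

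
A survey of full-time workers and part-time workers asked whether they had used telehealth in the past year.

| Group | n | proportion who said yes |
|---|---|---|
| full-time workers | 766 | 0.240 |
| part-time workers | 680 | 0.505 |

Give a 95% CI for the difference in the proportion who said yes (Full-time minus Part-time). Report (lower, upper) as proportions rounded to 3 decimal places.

SE₁ = √(p̂₁(1−p̂₁)/n₁) = √(0.2400·0.7600/766) = 0.01543; SE₂ = √(0.5050·0.4950/680) = 0.01917.
Independent samples: SE of the difference = √(SE₁² + SE₂²) = √(0.0002380849 + 0.0003674889) = 0.02461.
z* for 95% confidence is 1.960, so the margin of error is 1.960 × 0.02461 = 0.04824.
Point estimate p̂₁ − p̂₂ = 0.2400 − 0.5050 = -0.2650.
-0.2650 ± 0.04824 → (-0.313, -0.217).

(-0.313, -0.217)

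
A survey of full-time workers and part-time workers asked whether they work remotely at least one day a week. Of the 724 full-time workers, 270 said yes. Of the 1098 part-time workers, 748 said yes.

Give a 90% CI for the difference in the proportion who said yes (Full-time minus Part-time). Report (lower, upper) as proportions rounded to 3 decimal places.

(-0.346, -0.271)

First, p̂₁ = 270/724 = 0.3729; p̂₂ = 748/1098 = 0.6812.
The two standard errors are √(0.3729×0.6271/724) = 0.01797 and √(0.6812×0.3188/1098) = 0.01406.
Because the samples are independent, SE_diff = √(0.01797² + 0.01406²) = 0.02282.
Using z* = 1.645 for 90%, ME = 1.645 × 0.02282 = 0.03754.
p̂₁ − p̂₂ = -0.3083; interval -0.3083 ± 0.03754 gives (-0.346, -0.271).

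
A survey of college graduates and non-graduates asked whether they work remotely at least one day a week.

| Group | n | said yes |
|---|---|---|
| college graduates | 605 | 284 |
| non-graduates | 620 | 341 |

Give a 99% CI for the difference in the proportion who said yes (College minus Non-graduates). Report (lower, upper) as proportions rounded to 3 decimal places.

First, p̂₁ = 284/605 = 0.4694; p̂₂ = 341/620 = 0.5500.
The two standard errors are √(0.4694×0.5306/605) = 0.02029 and √(0.5500×0.4500/620) = 0.01998.
Because the samples are independent, SE_diff = √(0.02029² + 0.01998²) = 0.02848.
Using z* = 2.576 for 99%, ME = 2.576 × 0.02848 = 0.07336.
p̂₁ − p̂₂ = -0.0806; interval -0.0806 ± 0.07336 gives (-0.154, -0.007).

(-0.154, -0.007)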